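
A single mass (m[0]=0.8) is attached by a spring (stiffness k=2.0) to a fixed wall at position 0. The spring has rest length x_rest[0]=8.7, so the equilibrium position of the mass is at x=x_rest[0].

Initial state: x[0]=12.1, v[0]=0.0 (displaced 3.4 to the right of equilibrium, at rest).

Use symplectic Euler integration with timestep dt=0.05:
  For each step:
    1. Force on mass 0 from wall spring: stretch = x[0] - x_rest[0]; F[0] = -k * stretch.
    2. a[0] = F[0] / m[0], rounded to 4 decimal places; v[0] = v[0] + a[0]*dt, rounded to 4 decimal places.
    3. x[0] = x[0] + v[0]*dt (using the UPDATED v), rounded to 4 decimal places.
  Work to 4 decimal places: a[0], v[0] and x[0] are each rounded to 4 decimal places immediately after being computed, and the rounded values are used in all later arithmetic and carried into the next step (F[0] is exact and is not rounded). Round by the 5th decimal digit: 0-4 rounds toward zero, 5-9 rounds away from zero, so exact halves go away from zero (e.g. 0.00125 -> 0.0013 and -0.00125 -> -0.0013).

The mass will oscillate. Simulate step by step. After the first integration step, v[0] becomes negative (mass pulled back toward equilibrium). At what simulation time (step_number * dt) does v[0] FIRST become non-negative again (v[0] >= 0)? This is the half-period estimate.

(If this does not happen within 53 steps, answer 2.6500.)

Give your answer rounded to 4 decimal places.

Answer: 2.0000

Derivation:
Step 0: x=[12.1000] v=[0.0000]
Step 1: x=[12.0788] v=[-0.4250]
Step 2: x=[12.0364] v=[-0.8474]
Step 3: x=[11.9732] v=[-1.2645]
Step 4: x=[11.8895] v=[-1.6737]
Step 5: x=[11.7859] v=[-2.0724]
Step 6: x=[11.6630] v=[-2.4581]
Step 7: x=[11.5216] v=[-2.8285]
Step 8: x=[11.3625] v=[-3.1812]
Step 9: x=[11.1868] v=[-3.5140]
Step 10: x=[10.9956] v=[-3.8249]
Step 11: x=[10.7900] v=[-4.1119]
Step 12: x=[10.5713] v=[-4.3732]
Step 13: x=[10.3409] v=[-4.6071]
Step 14: x=[10.1003] v=[-4.8122]
Step 15: x=[9.8509] v=[-4.9872]
Step 16: x=[9.5943] v=[-5.1311]
Step 17: x=[9.3322] v=[-5.2429]
Step 18: x=[9.0661] v=[-5.3219]
Step 19: x=[8.7977] v=[-5.3677]
Step 20: x=[8.5287] v=[-5.3799]
Step 21: x=[8.2608] v=[-5.3585]
Step 22: x=[7.9956] v=[-5.3036]
Step 23: x=[7.7348] v=[-5.2156]
Step 24: x=[7.4801] v=[-5.0950]
Step 25: x=[7.2330] v=[-4.9425]
Step 26: x=[6.9950] v=[-4.7591]
Step 27: x=[6.7677] v=[-4.5460]
Step 28: x=[6.5525] v=[-4.3045]
Step 29: x=[6.3507] v=[-4.0361]
Step 30: x=[6.1636] v=[-3.7424]
Step 31: x=[5.9923] v=[-3.4254]
Step 32: x=[5.8380] v=[-3.0869]
Step 33: x=[5.7015] v=[-2.7292]
Step 34: x=[5.5838] v=[-2.3544]
Step 35: x=[5.4856] v=[-1.9649]
Step 36: x=[5.4074] v=[-1.5631]
Step 37: x=[5.3498] v=[-1.1515]
Step 38: x=[5.3132] v=[-0.7327]
Step 39: x=[5.2977] v=[-0.3094]
Step 40: x=[5.3035] v=[0.1159]
First v>=0 after going negative at step 40, time=2.0000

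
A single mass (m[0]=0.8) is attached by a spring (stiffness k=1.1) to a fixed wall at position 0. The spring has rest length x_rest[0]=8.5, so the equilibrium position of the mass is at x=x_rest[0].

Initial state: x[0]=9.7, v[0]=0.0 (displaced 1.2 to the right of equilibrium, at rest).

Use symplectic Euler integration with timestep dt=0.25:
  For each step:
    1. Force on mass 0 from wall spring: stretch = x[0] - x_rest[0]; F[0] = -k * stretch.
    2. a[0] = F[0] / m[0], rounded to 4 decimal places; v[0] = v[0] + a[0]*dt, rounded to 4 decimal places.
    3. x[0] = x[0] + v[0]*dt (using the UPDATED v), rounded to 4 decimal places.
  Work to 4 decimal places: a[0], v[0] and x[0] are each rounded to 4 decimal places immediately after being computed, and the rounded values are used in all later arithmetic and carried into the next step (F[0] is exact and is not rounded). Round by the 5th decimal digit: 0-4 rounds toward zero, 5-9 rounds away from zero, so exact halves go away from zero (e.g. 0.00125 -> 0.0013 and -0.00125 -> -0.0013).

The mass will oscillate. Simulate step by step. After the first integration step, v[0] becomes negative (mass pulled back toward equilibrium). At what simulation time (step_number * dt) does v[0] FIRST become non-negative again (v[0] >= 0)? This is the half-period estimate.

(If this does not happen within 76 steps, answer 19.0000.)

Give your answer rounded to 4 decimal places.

Answer: 2.7500

Derivation:
Step 0: x=[9.7000] v=[0.0000]
Step 1: x=[9.5969] v=[-0.4125]
Step 2: x=[9.3995] v=[-0.7896]
Step 3: x=[9.1248] v=[-1.0988]
Step 4: x=[8.7964] v=[-1.3136]
Step 5: x=[8.4425] v=[-1.4155]
Step 6: x=[8.0936] v=[-1.3957]
Step 7: x=[7.7796] v=[-1.2560]
Step 8: x=[7.5275] v=[-1.0084]
Step 9: x=[7.3590] v=[-0.6741]
Step 10: x=[7.2885] v=[-0.2819]
Step 11: x=[7.3222] v=[0.1346]
First v>=0 after going negative at step 11, time=2.7500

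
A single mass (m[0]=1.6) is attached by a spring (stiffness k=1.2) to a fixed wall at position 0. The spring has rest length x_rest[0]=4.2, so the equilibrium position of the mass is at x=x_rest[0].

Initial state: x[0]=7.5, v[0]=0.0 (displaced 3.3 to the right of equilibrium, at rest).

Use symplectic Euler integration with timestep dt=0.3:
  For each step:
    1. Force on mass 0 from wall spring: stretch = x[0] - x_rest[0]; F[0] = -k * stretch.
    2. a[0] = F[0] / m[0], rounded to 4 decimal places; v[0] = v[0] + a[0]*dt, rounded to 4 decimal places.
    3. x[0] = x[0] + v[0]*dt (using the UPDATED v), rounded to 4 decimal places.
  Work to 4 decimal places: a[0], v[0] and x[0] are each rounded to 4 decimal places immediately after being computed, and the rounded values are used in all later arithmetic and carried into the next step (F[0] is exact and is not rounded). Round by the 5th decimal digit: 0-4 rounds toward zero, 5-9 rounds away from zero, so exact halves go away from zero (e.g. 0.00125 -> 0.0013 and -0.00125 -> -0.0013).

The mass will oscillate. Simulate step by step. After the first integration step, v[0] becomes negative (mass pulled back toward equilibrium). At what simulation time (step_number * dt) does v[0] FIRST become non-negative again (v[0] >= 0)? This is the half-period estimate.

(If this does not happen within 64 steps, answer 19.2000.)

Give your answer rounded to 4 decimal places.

Step 0: x=[7.5000] v=[0.0000]
Step 1: x=[7.2773] v=[-0.7425]
Step 2: x=[6.8468] v=[-1.4349]
Step 3: x=[6.2377] v=[-2.0304]
Step 4: x=[5.4910] v=[-2.4889]
Step 5: x=[4.6572] v=[-2.7794]
Step 6: x=[3.7925] v=[-2.8823]
Step 7: x=[2.9553] v=[-2.7906]
Step 8: x=[2.2021] v=[-2.5106]
Step 9: x=[1.5838] v=[-2.0611]
Step 10: x=[1.1421] v=[-1.4724]
Step 11: x=[0.9068] v=[-0.7844]
Step 12: x=[0.8938] v=[-0.0434]
Step 13: x=[1.1040] v=[0.7005]
First v>=0 after going negative at step 13, time=3.9000

Answer: 3.9000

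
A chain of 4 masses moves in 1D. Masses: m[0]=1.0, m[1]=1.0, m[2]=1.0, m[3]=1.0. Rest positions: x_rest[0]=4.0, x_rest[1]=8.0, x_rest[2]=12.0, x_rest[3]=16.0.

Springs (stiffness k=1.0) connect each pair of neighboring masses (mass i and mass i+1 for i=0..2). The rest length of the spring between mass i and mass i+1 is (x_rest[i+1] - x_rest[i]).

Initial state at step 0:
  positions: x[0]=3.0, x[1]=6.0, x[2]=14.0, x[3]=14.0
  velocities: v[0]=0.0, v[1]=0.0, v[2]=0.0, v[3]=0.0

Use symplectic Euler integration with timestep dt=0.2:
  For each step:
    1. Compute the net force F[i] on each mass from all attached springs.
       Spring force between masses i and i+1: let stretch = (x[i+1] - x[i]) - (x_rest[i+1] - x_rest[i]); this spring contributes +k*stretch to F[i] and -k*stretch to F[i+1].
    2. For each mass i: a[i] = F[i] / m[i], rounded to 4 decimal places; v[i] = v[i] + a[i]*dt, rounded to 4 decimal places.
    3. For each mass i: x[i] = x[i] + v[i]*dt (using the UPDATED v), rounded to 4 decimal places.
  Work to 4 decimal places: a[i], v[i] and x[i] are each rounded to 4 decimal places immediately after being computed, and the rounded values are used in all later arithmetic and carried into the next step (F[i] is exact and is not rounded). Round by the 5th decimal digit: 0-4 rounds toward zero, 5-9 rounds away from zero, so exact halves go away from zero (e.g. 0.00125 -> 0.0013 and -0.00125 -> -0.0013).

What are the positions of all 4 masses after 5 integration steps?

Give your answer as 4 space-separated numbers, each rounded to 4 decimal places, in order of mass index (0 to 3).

Step 0: x=[3.0000 6.0000 14.0000 14.0000] v=[0.0000 0.0000 0.0000 0.0000]
Step 1: x=[2.9600 6.2000 13.6800 14.1600] v=[-0.2000 1.0000 -1.6000 0.8000]
Step 2: x=[2.8896 6.5696 13.0800 14.4608] v=[-0.3520 1.8480 -3.0000 1.5040]
Step 3: x=[2.8064 7.0524 12.2748 14.8664] v=[-0.4160 2.4141 -4.0259 2.0278]
Step 4: x=[2.7330 7.5743 11.3644 15.3283] v=[-0.3668 2.6094 -4.5521 2.3095]
Step 5: x=[2.6933 8.0541 10.4609 15.7916] v=[-0.1985 2.3992 -4.5173 2.3167]

Answer: 2.6933 8.0541 10.4609 15.7916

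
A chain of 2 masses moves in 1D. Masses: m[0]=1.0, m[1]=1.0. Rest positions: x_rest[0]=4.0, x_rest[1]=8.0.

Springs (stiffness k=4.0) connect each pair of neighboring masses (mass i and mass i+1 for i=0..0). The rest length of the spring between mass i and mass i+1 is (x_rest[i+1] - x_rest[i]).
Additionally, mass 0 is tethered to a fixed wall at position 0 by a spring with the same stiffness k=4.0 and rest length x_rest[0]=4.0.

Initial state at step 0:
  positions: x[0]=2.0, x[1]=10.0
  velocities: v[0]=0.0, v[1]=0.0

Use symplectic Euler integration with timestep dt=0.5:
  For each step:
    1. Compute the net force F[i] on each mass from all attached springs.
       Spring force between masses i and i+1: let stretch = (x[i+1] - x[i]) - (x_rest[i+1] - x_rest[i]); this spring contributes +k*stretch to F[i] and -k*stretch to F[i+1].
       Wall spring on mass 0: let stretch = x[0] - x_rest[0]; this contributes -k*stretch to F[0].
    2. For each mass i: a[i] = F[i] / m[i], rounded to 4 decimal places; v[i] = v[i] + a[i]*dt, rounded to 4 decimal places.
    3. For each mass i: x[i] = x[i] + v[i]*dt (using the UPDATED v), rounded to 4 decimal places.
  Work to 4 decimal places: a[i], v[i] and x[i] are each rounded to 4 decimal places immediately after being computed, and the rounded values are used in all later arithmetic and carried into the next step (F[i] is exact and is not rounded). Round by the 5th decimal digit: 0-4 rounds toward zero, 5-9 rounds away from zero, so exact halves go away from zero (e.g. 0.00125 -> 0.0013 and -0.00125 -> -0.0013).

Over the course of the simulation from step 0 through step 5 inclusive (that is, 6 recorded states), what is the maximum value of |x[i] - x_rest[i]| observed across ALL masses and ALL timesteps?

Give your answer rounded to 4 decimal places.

Answer: 4.0000

Derivation:
Step 0: x=[2.0000 10.0000] v=[0.0000 0.0000]
Step 1: x=[8.0000 6.0000] v=[12.0000 -8.0000]
Step 2: x=[4.0000 8.0000] v=[-8.0000 4.0000]
Step 3: x=[0.0000 10.0000] v=[-8.0000 4.0000]
Step 4: x=[6.0000 6.0000] v=[12.0000 -8.0000]
Step 5: x=[6.0000 6.0000] v=[0.0000 0.0000]
Max displacement = 4.0000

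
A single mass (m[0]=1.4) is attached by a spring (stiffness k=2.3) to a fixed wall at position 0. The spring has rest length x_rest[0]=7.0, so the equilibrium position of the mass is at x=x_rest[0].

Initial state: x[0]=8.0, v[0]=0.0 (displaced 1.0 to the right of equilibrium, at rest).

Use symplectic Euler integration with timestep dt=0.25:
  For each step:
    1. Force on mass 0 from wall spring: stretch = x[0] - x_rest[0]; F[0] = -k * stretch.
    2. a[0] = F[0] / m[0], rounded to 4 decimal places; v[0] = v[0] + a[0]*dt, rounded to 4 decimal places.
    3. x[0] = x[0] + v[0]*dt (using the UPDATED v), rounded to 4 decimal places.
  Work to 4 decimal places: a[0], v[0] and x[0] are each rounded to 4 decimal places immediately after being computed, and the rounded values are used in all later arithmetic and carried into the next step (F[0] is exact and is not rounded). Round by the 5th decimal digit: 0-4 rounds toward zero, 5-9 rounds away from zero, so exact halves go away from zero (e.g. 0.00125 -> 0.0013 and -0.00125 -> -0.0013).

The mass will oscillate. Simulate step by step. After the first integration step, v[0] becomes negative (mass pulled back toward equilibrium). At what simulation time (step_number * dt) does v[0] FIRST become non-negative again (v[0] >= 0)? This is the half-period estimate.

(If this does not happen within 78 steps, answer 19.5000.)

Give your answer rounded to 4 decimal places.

Step 0: x=[8.0000] v=[0.0000]
Step 1: x=[7.8973] v=[-0.4107]
Step 2: x=[7.7025] v=[-0.7792]
Step 3: x=[7.4356] v=[-1.0677]
Step 4: x=[7.1240] v=[-1.2466]
Step 5: x=[6.7996] v=[-1.2975]
Step 6: x=[6.4958] v=[-1.2152]
Step 7: x=[6.2438] v=[-1.0081]
Step 8: x=[6.0694] v=[-0.6975]
Step 9: x=[5.9906] v=[-0.3153]
Step 10: x=[6.0154] v=[0.0993]
First v>=0 after going negative at step 10, time=2.5000

Answer: 2.5000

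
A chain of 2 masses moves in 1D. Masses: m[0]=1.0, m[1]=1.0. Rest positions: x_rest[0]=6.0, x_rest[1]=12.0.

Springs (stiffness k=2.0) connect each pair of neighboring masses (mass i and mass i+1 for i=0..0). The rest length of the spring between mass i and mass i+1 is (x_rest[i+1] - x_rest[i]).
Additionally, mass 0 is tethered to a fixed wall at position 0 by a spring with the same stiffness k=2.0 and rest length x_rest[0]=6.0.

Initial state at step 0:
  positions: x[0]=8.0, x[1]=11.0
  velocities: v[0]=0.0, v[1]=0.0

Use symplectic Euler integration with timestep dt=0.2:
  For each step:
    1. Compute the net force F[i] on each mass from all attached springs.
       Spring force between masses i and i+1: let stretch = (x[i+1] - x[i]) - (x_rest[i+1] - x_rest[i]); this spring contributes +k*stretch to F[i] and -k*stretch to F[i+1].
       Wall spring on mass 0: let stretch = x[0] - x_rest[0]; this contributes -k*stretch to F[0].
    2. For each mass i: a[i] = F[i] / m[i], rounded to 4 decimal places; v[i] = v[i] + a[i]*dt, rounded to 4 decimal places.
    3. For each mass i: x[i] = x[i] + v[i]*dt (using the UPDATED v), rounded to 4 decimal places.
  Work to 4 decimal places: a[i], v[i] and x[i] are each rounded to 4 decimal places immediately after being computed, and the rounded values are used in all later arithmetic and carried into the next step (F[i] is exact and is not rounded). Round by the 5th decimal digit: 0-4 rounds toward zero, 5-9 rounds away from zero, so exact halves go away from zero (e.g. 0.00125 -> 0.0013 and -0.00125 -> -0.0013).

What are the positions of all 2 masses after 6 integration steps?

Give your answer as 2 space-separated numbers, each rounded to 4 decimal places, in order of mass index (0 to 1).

Answer: 4.1175 13.2629

Derivation:
Step 0: x=[8.0000 11.0000] v=[0.0000 0.0000]
Step 1: x=[7.6000 11.2400] v=[-2.0000 1.2000]
Step 2: x=[6.8832 11.6688] v=[-3.5840 2.1440]
Step 3: x=[5.9986 12.1948] v=[-4.4230 2.6298]
Step 4: x=[5.1298 12.7051] v=[-4.3440 2.5513]
Step 5: x=[4.4566 13.0893] v=[-3.3658 1.9212]
Step 6: x=[4.1175 13.2629] v=[-1.6954 0.8681]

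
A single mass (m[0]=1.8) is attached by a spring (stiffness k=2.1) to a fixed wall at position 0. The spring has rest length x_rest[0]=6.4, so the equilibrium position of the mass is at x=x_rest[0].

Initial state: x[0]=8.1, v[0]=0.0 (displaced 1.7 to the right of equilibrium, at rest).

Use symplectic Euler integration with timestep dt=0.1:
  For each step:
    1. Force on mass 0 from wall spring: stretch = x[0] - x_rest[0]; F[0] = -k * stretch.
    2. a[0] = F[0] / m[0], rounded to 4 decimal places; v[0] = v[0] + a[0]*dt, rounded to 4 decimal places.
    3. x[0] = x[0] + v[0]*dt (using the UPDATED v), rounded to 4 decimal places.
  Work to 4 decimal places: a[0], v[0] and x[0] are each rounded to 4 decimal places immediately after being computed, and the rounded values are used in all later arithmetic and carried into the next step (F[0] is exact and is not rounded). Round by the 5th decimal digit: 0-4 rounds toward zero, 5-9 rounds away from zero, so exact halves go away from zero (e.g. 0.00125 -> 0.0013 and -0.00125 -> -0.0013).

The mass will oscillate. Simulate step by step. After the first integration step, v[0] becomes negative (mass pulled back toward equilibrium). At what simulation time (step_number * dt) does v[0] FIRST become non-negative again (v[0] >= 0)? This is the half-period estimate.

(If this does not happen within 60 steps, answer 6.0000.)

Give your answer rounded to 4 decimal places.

Answer: 3.0000

Derivation:
Step 0: x=[8.1000] v=[0.0000]
Step 1: x=[8.0802] v=[-0.1983]
Step 2: x=[8.0408] v=[-0.3943]
Step 3: x=[7.9822] v=[-0.5857]
Step 4: x=[7.9052] v=[-0.7703]
Step 5: x=[7.8106] v=[-0.9459]
Step 6: x=[7.6996] v=[-1.1105]
Step 7: x=[7.5734] v=[-1.2621]
Step 8: x=[7.4335] v=[-1.3990]
Step 9: x=[7.2815] v=[-1.5196]
Step 10: x=[7.1193] v=[-1.6224]
Step 11: x=[6.9487] v=[-1.7063]
Step 12: x=[6.7717] v=[-1.7703]
Step 13: x=[6.5903] v=[-1.8137]
Step 14: x=[6.4067] v=[-1.8359]
Step 15: x=[6.2230] v=[-1.8367]
Step 16: x=[6.0414] v=[-1.8161]
Step 17: x=[5.8640] v=[-1.7743]
Step 18: x=[5.6928] v=[-1.7118]
Step 19: x=[5.5299] v=[-1.6293]
Step 20: x=[5.3771] v=[-1.5278]
Step 21: x=[5.2363] v=[-1.4085]
Step 22: x=[5.1090] v=[-1.2727]
Step 23: x=[4.9968] v=[-1.1221]
Step 24: x=[4.9010] v=[-0.9584]
Step 25: x=[4.8227] v=[-0.7835]
Step 26: x=[4.7628] v=[-0.5995]
Step 27: x=[4.7220] v=[-0.4085]
Step 28: x=[4.7007] v=[-0.2127]
Step 29: x=[4.6993] v=[-0.0145]
Step 30: x=[4.7177] v=[0.1839]
First v>=0 after going negative at step 30, time=3.0000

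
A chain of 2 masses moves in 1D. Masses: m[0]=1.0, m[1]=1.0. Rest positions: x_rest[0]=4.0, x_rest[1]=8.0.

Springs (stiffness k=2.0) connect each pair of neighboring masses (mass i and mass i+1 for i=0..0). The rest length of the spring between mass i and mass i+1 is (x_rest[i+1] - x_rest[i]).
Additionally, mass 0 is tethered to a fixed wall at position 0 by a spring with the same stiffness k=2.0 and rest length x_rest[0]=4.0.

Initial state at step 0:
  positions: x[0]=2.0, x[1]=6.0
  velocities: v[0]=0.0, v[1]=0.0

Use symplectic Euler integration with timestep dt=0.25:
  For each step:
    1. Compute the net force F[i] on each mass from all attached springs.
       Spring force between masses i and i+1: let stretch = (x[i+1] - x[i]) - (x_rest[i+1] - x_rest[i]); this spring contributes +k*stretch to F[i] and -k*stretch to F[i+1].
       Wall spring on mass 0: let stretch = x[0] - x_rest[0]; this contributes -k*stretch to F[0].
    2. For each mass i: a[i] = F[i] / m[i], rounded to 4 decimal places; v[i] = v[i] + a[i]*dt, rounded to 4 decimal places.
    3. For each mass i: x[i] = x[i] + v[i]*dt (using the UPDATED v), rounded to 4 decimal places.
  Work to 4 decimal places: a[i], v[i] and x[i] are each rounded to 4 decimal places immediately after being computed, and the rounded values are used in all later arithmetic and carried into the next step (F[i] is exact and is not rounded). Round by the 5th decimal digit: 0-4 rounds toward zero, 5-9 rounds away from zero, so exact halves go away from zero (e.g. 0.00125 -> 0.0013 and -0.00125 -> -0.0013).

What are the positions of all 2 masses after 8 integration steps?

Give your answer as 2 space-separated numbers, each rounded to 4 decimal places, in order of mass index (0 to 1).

Step 0: x=[2.0000 6.0000] v=[0.0000 0.0000]
Step 1: x=[2.2500 6.0000] v=[1.0000 0.0000]
Step 2: x=[2.6875 6.0313] v=[1.7500 0.1250]
Step 3: x=[3.2071 6.1446] v=[2.0782 0.4531]
Step 4: x=[3.6930 6.3907] v=[1.9434 0.9844]
Step 5: x=[4.0545 6.7996] v=[1.4458 1.6356]
Step 6: x=[4.2523 7.3654] v=[0.7911 2.2631]
Step 7: x=[4.3077 8.0421] v=[0.2215 2.7066]
Step 8: x=[4.2914 8.7520] v=[-0.0652 2.8394]

Answer: 4.2914 8.7520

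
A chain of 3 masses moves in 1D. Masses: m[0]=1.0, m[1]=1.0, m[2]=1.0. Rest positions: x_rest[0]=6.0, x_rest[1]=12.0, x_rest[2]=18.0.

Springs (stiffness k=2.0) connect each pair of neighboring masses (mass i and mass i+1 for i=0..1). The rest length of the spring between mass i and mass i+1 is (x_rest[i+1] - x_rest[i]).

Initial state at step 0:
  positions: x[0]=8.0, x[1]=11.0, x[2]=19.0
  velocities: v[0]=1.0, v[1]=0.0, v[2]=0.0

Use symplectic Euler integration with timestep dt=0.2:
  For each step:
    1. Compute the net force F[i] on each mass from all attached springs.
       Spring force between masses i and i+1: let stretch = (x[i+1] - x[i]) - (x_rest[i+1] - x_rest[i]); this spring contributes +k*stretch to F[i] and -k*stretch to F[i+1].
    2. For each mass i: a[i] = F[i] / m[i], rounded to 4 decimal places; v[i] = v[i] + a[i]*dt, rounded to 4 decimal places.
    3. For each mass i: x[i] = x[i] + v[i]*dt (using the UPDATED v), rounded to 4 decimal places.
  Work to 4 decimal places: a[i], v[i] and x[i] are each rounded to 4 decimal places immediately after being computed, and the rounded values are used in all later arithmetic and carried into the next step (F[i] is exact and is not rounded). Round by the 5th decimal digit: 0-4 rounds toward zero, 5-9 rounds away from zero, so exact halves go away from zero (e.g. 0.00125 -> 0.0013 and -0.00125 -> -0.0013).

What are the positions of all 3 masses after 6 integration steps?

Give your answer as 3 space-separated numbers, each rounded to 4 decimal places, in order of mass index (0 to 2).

Answer: 6.4391 14.7568 18.0042

Derivation:
Step 0: x=[8.0000 11.0000 19.0000] v=[1.0000 0.0000 0.0000]
Step 1: x=[7.9600 11.4000 18.8400] v=[-0.2000 2.0000 -0.8000]
Step 2: x=[7.7152 12.1200 18.5648] v=[-1.2240 3.6000 -1.3760]
Step 3: x=[7.3428 13.0032 18.2540] v=[-1.8621 4.4160 -1.5539]
Step 4: x=[6.9432 13.8536 18.0032] v=[-1.9979 4.2522 -1.2542]
Step 5: x=[6.6165 14.4832 17.9004] v=[-1.6337 3.1479 -0.5140]
Step 6: x=[6.4391 14.7568 18.0042] v=[-0.8870 1.3681 0.5191]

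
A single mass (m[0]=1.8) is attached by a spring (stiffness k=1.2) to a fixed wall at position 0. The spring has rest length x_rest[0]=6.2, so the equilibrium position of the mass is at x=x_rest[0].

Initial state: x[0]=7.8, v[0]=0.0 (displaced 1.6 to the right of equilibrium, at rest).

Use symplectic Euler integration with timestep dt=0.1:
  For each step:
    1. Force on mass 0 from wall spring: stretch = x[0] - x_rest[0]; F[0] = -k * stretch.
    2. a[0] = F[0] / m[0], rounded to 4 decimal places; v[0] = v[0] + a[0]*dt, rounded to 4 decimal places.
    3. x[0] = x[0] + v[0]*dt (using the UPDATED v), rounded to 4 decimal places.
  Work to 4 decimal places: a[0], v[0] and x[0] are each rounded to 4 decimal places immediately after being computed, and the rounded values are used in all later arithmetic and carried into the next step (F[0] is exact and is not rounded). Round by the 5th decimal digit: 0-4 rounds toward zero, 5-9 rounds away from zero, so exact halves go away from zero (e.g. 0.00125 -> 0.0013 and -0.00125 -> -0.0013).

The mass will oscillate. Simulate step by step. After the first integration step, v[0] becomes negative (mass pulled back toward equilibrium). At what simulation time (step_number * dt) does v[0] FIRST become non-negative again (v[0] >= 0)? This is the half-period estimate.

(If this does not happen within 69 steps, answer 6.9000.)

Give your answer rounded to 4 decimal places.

Step 0: x=[7.8000] v=[0.0000]
Step 1: x=[7.7893] v=[-0.1067]
Step 2: x=[7.7680] v=[-0.2127]
Step 3: x=[7.7363] v=[-0.3172]
Step 4: x=[7.6943] v=[-0.4196]
Step 5: x=[7.6424] v=[-0.5192]
Step 6: x=[7.5809] v=[-0.6154]
Step 7: x=[7.5102] v=[-0.7075]
Step 8: x=[7.4307] v=[-0.7949]
Step 9: x=[7.3430] v=[-0.8770]
Step 10: x=[7.2477] v=[-0.9532]
Step 11: x=[7.1454] v=[-1.0231]
Step 12: x=[7.0368] v=[-1.0861]
Step 13: x=[6.9226] v=[-1.1419]
Step 14: x=[6.8036] v=[-1.1901]
Step 15: x=[6.6806] v=[-1.2303]
Step 16: x=[6.5544] v=[-1.2623]
Step 17: x=[6.4258] v=[-1.2859]
Step 18: x=[6.2957] v=[-1.3010]
Step 19: x=[6.1650] v=[-1.3074]
Step 20: x=[6.0345] v=[-1.3051]
Step 21: x=[5.9051] v=[-1.2941]
Step 22: x=[5.7777] v=[-1.2744]
Step 23: x=[5.6531] v=[-1.2463]
Step 24: x=[5.5321] v=[-1.2098]
Step 25: x=[5.4156] v=[-1.1653]
Step 26: x=[5.3043] v=[-1.1130]
Step 27: x=[5.1990] v=[-1.0533]
Step 28: x=[5.1003] v=[-0.9866]
Step 29: x=[5.0090] v=[-0.9133]
Step 30: x=[4.9256] v=[-0.8339]
Step 31: x=[4.8507] v=[-0.7489]
Step 32: x=[4.7848] v=[-0.6590]
Step 33: x=[4.7283] v=[-0.5647]
Step 34: x=[4.6816] v=[-0.4666]
Step 35: x=[4.6451] v=[-0.3654]
Step 36: x=[4.6189] v=[-0.2617]
Step 37: x=[4.6033] v=[-0.1563]
Step 38: x=[4.5983] v=[-0.0499]
Step 39: x=[4.6040] v=[0.0569]
First v>=0 after going negative at step 39, time=3.9000

Answer: 3.9000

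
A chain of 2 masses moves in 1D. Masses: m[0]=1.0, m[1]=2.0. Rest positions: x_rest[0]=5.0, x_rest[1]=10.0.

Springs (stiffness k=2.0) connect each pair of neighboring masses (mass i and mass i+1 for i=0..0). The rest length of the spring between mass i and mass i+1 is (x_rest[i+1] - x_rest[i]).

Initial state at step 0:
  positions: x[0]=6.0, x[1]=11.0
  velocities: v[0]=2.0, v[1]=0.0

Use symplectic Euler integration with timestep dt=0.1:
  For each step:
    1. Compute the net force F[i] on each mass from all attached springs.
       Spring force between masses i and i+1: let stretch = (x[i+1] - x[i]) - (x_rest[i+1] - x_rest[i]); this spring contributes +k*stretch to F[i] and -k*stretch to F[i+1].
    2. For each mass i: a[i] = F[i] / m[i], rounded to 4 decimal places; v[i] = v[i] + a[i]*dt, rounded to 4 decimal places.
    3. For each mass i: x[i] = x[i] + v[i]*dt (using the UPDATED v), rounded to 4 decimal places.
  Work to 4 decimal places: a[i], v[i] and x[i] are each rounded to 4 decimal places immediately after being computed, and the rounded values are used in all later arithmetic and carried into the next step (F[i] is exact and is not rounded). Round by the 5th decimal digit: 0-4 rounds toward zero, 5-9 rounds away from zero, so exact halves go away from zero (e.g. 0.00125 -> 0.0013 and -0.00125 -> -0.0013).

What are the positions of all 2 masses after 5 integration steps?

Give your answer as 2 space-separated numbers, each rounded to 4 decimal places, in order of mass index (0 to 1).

Answer: 6.9225 11.0387

Derivation:
Step 0: x=[6.0000 11.0000] v=[2.0000 0.0000]
Step 1: x=[6.2000 11.0000] v=[2.0000 0.0000]
Step 2: x=[6.3960 11.0020] v=[1.9600 0.0200]
Step 3: x=[6.5841 11.0079] v=[1.8812 0.0594]
Step 4: x=[6.7607 11.0196] v=[1.7660 0.1170]
Step 5: x=[6.9225 11.0387] v=[1.6178 0.1911]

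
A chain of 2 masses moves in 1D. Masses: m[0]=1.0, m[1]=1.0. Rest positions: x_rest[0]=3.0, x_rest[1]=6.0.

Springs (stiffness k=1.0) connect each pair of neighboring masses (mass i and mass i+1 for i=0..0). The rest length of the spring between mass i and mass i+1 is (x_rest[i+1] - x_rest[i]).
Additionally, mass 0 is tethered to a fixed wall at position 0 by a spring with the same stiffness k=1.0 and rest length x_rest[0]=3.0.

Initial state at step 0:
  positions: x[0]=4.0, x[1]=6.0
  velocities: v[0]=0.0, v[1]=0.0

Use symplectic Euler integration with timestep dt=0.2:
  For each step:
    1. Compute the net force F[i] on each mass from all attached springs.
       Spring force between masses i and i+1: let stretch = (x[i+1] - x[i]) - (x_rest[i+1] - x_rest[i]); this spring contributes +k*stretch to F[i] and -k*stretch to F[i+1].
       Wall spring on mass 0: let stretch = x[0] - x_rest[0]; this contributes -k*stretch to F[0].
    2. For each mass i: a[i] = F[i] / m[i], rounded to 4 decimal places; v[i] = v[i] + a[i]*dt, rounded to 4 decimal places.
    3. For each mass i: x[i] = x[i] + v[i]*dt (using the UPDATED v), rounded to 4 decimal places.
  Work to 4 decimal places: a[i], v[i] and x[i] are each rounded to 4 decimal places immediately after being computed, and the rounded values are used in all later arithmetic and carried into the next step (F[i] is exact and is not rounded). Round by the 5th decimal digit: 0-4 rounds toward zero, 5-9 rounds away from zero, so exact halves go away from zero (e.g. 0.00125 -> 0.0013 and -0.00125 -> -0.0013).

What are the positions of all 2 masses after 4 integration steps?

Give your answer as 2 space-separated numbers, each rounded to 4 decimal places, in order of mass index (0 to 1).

Answer: 3.3143 6.3315

Derivation:
Step 0: x=[4.0000 6.0000] v=[0.0000 0.0000]
Step 1: x=[3.9200 6.0400] v=[-0.4000 0.2000]
Step 2: x=[3.7680 6.1152] v=[-0.7600 0.3760]
Step 3: x=[3.5592 6.2165] v=[-1.0442 0.5066]
Step 4: x=[3.3143 6.3315] v=[-1.2246 0.5751]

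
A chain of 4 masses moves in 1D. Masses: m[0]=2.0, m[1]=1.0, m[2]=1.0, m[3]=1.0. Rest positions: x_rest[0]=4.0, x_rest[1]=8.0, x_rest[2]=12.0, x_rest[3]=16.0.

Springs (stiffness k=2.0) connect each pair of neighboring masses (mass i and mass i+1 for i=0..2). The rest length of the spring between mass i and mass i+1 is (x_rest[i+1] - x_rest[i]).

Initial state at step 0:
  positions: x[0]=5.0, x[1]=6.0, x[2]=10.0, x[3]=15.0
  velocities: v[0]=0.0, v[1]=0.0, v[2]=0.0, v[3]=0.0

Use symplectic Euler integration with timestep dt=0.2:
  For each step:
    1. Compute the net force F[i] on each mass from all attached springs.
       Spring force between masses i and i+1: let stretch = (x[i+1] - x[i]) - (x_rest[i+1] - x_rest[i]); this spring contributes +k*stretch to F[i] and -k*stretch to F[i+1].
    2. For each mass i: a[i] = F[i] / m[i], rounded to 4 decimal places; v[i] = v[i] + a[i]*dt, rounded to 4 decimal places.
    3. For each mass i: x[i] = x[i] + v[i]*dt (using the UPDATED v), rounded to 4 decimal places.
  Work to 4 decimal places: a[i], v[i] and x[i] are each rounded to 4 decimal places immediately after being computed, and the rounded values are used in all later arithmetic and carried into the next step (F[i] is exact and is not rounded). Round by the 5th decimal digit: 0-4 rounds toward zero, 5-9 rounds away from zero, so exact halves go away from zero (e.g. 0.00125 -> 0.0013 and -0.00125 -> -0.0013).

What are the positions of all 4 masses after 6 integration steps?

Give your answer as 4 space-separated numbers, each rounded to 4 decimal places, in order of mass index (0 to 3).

Answer: 3.3171 8.7152 11.5245 14.1263

Derivation:
Step 0: x=[5.0000 6.0000 10.0000 15.0000] v=[0.0000 0.0000 0.0000 0.0000]
Step 1: x=[4.8800 6.2400 10.0800 14.9200] v=[-0.6000 1.2000 0.4000 -0.4000]
Step 2: x=[4.6544 6.6784 10.2400 14.7728] v=[-1.1280 2.1920 0.8000 -0.7360]
Step 3: x=[4.3498 7.2398 10.4777 14.5830] v=[-1.5232 2.8070 1.1885 -0.9491]
Step 4: x=[4.0008 7.8290 10.7848 14.3848] v=[-1.7452 2.9462 1.5355 -0.9912]
Step 5: x=[3.6449 8.3484 11.1434 14.2186] v=[-1.7796 2.5972 1.7932 -0.8312]
Step 6: x=[3.3171 8.7152 11.5245 14.1263] v=[-1.6389 1.8338 1.9053 -0.4613]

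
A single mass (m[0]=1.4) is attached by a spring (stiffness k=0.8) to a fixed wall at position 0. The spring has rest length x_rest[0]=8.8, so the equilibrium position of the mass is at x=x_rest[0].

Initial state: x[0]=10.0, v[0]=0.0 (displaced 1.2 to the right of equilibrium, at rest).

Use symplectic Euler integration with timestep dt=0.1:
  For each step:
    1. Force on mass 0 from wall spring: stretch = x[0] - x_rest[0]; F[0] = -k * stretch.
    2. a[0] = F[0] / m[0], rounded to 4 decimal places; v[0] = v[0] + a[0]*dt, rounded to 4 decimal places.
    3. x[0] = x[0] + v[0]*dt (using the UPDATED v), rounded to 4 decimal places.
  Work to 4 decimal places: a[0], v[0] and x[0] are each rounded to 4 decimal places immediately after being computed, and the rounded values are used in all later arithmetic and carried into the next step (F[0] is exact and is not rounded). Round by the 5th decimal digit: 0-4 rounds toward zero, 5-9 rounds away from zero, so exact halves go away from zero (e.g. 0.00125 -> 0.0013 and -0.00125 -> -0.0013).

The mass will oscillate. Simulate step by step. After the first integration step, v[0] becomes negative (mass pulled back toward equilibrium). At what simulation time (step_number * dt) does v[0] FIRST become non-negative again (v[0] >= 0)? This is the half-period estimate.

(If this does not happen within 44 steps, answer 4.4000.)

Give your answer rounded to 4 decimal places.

Answer: 4.2000

Derivation:
Step 0: x=[10.0000] v=[0.0000]
Step 1: x=[9.9931] v=[-0.0686]
Step 2: x=[9.9794] v=[-0.1368]
Step 3: x=[9.9590] v=[-0.2042]
Step 4: x=[9.9320] v=[-0.2704]
Step 5: x=[9.8985] v=[-0.3351]
Step 6: x=[9.8587] v=[-0.3979]
Step 7: x=[9.8129] v=[-0.4584]
Step 8: x=[9.7613] v=[-0.5163]
Step 9: x=[9.7042] v=[-0.5712]
Step 10: x=[9.6419] v=[-0.6229]
Step 11: x=[9.5748] v=[-0.6710]
Step 12: x=[9.5033] v=[-0.7153]
Step 13: x=[9.4278] v=[-0.7555]
Step 14: x=[9.3487] v=[-0.7914]
Step 15: x=[9.2664] v=[-0.8228]
Step 16: x=[9.1815] v=[-0.8495]
Step 17: x=[9.0944] v=[-0.8713]
Step 18: x=[9.0056] v=[-0.8881]
Step 19: x=[8.9156] v=[-0.8999]
Step 20: x=[8.8250] v=[-0.9065]
Step 21: x=[8.7342] v=[-0.9079]
Step 22: x=[8.6438] v=[-0.9041]
Step 23: x=[8.5543] v=[-0.8952]
Step 24: x=[8.4662] v=[-0.8812]
Step 25: x=[8.3800] v=[-0.8621]
Step 26: x=[8.2962] v=[-0.8381]
Step 27: x=[8.2153] v=[-0.8093]
Step 28: x=[8.1377] v=[-0.7759]
Step 29: x=[8.0639] v=[-0.7381]
Step 30: x=[7.9943] v=[-0.6960]
Step 31: x=[7.9293] v=[-0.6500]
Step 32: x=[7.8693] v=[-0.6003]
Step 33: x=[7.8146] v=[-0.5471]
Step 34: x=[7.7655] v=[-0.4908]
Step 35: x=[7.7223] v=[-0.4317]
Step 36: x=[7.6853] v=[-0.3701]
Step 37: x=[7.6547] v=[-0.3064]
Step 38: x=[7.6306] v=[-0.2410]
Step 39: x=[7.6132] v=[-0.1742]
Step 40: x=[7.6026] v=[-0.1064]
Step 41: x=[7.5988] v=[-0.0380]
Step 42: x=[7.6019] v=[0.0306]
First v>=0 after going negative at step 42, time=4.2000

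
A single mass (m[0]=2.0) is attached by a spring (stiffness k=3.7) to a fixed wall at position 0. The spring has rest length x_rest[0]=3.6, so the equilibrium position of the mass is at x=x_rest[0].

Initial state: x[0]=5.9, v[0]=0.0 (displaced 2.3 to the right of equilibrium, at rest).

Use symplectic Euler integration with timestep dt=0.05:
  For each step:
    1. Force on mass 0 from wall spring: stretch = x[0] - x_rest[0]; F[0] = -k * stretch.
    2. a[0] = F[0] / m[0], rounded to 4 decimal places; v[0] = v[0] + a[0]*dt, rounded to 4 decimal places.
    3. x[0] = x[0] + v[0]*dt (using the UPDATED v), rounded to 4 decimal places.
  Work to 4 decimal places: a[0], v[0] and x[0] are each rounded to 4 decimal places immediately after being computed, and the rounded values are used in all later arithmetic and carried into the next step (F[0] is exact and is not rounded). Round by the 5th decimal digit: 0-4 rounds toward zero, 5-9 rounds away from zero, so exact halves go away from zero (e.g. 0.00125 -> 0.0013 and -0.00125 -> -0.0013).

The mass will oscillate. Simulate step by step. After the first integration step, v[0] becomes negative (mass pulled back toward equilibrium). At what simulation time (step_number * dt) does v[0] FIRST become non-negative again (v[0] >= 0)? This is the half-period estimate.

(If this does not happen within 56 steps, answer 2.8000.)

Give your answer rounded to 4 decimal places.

Step 0: x=[5.9000] v=[0.0000]
Step 1: x=[5.8894] v=[-0.2128]
Step 2: x=[5.8682] v=[-0.4246]
Step 3: x=[5.8365] v=[-0.6344]
Step 4: x=[5.7944] v=[-0.8413]
Step 5: x=[5.7422] v=[-1.0443]
Step 6: x=[5.6801] v=[-1.2425]
Step 7: x=[5.6084] v=[-1.4349]
Step 8: x=[5.5274] v=[-1.6207]
Step 9: x=[5.4375] v=[-1.7990]
Step 10: x=[5.3391] v=[-1.9690]
Step 11: x=[5.2326] v=[-2.1299]
Step 12: x=[5.1186] v=[-2.2809]
Step 13: x=[4.9975] v=[-2.4214]
Step 14: x=[4.8700] v=[-2.5507]
Step 15: x=[4.7366] v=[-2.6682]
Step 16: x=[4.5979] v=[-2.7733]
Step 17: x=[4.4546] v=[-2.8656]
Step 18: x=[4.3074] v=[-2.9447]
Step 19: x=[4.1569] v=[-3.0101]
Step 20: x=[4.0038] v=[-3.0616]
Step 21: x=[3.8489] v=[-3.0990]
Step 22: x=[3.6928] v=[-3.1220]
Step 23: x=[3.5363] v=[-3.1306]
Step 24: x=[3.3801] v=[-3.1247]
Step 25: x=[3.2249] v=[-3.1044]
Step 26: x=[3.0714] v=[-3.0697]
Step 27: x=[2.9204] v=[-3.0208]
Step 28: x=[2.7725] v=[-2.9579]
Step 29: x=[2.6284] v=[-2.8814]
Step 30: x=[2.4888] v=[-2.7915]
Step 31: x=[2.3544] v=[-2.6887]
Step 32: x=[2.2257] v=[-2.5735]
Step 33: x=[2.1034] v=[-2.4464]
Step 34: x=[1.9880] v=[-2.3080]
Step 35: x=[1.8801] v=[-2.1589]
Step 36: x=[1.7801] v=[-1.9998]
Step 37: x=[1.6885] v=[-1.8315]
Step 38: x=[1.6058] v=[-1.6547]
Step 39: x=[1.5323] v=[-1.4702]
Step 40: x=[1.4684] v=[-1.2789]
Step 41: x=[1.4143] v=[-1.0817]
Step 42: x=[1.3703] v=[-0.8795]
Step 43: x=[1.3366] v=[-0.6733]
Step 44: x=[1.3134] v=[-0.4639]
Step 45: x=[1.3008] v=[-0.2524]
Step 46: x=[1.2988] v=[-0.0397]
Step 47: x=[1.3075] v=[0.1732]
First v>=0 after going negative at step 47, time=2.3500

Answer: 2.3500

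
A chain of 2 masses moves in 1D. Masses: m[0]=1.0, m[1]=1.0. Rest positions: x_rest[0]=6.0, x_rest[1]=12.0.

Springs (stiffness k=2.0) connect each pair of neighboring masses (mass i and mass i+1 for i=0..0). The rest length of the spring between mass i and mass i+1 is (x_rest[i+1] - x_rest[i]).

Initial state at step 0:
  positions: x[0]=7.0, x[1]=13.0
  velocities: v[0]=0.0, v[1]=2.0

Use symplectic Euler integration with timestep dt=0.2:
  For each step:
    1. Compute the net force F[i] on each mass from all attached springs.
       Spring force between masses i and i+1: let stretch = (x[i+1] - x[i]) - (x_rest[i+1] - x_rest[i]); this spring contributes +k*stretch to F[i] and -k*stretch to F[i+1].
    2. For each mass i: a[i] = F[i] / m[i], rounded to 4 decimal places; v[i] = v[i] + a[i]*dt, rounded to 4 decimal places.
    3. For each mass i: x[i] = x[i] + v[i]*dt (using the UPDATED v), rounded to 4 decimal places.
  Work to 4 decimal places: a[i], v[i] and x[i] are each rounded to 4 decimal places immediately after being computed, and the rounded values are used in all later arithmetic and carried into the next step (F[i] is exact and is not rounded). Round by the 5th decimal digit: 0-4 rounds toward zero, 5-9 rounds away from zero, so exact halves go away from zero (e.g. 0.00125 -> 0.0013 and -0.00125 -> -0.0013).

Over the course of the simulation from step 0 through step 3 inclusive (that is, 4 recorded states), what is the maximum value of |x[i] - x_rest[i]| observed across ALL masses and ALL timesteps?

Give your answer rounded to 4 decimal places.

Step 0: x=[7.0000 13.0000] v=[0.0000 2.0000]
Step 1: x=[7.0000 13.4000] v=[0.0000 2.0000]
Step 2: x=[7.0320 13.7680] v=[0.1600 1.8400]
Step 3: x=[7.1229 14.0771] v=[0.4544 1.5456]
Max displacement = 2.0771

Answer: 2.0771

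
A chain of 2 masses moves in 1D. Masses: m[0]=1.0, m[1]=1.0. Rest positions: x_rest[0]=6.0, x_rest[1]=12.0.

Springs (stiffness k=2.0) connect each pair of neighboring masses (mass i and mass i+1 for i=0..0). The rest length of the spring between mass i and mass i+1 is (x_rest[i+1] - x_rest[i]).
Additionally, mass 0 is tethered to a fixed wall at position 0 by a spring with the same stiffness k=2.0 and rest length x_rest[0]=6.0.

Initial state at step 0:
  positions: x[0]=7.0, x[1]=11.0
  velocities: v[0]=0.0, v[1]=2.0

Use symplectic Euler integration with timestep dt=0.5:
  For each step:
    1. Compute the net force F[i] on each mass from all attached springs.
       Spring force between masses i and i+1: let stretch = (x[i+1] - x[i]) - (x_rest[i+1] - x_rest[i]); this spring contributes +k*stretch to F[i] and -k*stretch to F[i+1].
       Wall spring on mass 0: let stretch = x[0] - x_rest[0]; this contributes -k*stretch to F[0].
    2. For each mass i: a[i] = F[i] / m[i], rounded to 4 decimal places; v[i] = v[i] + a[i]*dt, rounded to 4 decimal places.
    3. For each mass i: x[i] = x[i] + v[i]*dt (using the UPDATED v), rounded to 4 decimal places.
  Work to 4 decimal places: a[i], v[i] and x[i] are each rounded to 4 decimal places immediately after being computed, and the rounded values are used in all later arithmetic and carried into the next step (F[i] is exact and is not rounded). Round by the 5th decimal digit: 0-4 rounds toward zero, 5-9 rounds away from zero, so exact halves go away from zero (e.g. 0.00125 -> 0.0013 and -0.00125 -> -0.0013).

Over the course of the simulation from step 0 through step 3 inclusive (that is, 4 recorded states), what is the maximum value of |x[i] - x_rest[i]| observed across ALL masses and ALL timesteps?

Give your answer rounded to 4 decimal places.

Answer: 2.2500

Derivation:
Step 0: x=[7.0000 11.0000] v=[0.0000 2.0000]
Step 1: x=[5.5000 13.0000] v=[-3.0000 4.0000]
Step 2: x=[5.0000 14.2500] v=[-1.0000 2.5000]
Step 3: x=[6.6250 13.8750] v=[3.2500 -0.7500]
Max displacement = 2.2500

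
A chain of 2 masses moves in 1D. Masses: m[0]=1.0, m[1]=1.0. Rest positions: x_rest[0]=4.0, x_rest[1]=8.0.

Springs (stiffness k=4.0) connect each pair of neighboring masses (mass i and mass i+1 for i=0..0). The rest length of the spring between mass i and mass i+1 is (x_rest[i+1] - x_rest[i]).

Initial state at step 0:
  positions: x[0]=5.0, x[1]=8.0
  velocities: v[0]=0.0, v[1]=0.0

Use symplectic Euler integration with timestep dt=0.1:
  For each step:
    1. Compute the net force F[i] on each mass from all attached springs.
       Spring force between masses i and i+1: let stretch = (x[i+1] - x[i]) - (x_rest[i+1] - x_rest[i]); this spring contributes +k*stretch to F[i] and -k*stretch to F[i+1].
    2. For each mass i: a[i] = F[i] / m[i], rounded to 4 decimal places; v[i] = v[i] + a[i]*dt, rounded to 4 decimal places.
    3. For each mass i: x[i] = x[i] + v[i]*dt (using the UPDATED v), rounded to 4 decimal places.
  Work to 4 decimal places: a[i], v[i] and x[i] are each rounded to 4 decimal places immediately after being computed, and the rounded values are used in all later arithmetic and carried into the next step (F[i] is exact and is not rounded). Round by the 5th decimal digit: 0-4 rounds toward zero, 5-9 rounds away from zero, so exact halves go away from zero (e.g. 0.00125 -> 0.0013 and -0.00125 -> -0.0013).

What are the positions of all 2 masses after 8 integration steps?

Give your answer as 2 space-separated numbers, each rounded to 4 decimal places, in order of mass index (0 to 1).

Answer: 4.1234 8.8766

Derivation:
Step 0: x=[5.0000 8.0000] v=[0.0000 0.0000]
Step 1: x=[4.9600 8.0400] v=[-0.4000 0.4000]
Step 2: x=[4.8832 8.1168] v=[-0.7680 0.7680]
Step 3: x=[4.7757 8.2243] v=[-1.0746 1.0746]
Step 4: x=[4.6462 8.3538] v=[-1.2952 1.2952]
Step 5: x=[4.5050 8.4950] v=[-1.4122 1.4122]
Step 6: x=[4.3634 8.6366] v=[-1.4162 1.4162]
Step 7: x=[4.2327 8.7673] v=[-1.3069 1.3069]
Step 8: x=[4.1234 8.8766] v=[-1.0931 1.0931]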